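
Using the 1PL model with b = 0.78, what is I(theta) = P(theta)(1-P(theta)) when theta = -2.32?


P = 1/(1+exp(-(-2.32-0.78))) = 0.0431
I = P*(1-P) = 0.0431 * 0.9569
I = 0.0412

0.0412


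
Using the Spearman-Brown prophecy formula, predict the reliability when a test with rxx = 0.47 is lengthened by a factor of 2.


r_new = (n * rxx) / (1 + (n-1) * rxx)
r_new = (2 * 0.47) / (1 + 1 * 0.47)
r_new = 0.94 / 1.47
r_new = 0.6395

0.6395


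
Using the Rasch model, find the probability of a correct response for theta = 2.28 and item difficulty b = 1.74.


theta - b = 2.28 - 1.74 = 0.54
exp(-(theta - b)) = exp(-0.54) = 0.5827
P = 1 / (1 + 0.5827)
P = 0.6318

0.6318


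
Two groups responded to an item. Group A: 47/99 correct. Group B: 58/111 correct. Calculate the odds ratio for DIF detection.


Odds_A = 47/52 = 0.9038
Odds_B = 58/53 = 1.0943
OR = Odds_A / Odds_B = 0.9038 / 1.0943
Exactly, OR = (47 * 53) / (52 * 58) = 2491 / 3016
OR = 0.8259

0.8259


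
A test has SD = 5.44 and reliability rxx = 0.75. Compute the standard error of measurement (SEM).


SEM = SD * sqrt(1 - rxx)
SEM = 5.44 * sqrt(1 - 0.75)
SEM = 5.44 * sqrt(0.25) = 5.44 * 0.5
SEM = 2.72

2.72


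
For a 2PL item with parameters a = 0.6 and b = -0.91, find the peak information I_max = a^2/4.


For 2PL, max info at theta = b = -0.91
I_max = a^2 / 4 = 0.6^2 / 4
= 0.36 / 4
I_max = 0.09

0.09


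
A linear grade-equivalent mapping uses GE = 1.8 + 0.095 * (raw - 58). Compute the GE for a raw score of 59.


raw - median = 59 - 58 = 1
slope * diff = 0.095 * 1 = 0.095
GE = 1.8 + 0.095
GE = 1.895

1.895


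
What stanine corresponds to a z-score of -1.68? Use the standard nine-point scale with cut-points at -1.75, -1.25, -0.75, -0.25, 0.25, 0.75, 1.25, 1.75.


Stanine boundaries: [-1.75, -1.25, -0.75, -0.25, 0.25, 0.75, 1.25, 1.75]
z = -1.68
Check each boundary:
  z >= -1.75 -> could be stanine 2
  z < -1.25
  z < -0.75
  z < -0.25
  z < 0.25
  z < 0.75
  z < 1.25
  z < 1.75
Highest qualifying boundary gives stanine = 2

2


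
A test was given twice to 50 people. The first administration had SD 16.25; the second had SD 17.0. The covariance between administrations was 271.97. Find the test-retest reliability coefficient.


r = cov(X,Y) / (SD_X * SD_Y)
r = 271.97 / (16.25 * 17.0)
r = 271.97 / 276.25
r = 0.9845

0.9845


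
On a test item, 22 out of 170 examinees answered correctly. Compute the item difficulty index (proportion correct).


Item difficulty p = number correct / total examinees
p = 22 / 170
p = 0.1294

0.1294


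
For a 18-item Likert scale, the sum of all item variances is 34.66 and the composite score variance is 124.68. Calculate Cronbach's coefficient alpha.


alpha = (k/(k-1)) * (1 - sum(si^2)/s_total^2)
= (18/17) * (1 - 34.66/124.68)
alpha = 0.7645

0.7645


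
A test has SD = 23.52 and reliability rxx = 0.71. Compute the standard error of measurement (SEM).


SEM = SD * sqrt(1 - rxx)
SEM = 23.52 * sqrt(1 - 0.71)
SEM = 23.52 * sqrt(0.29) = 23.52 * 0.538516
SEM = 12.6659

12.6659


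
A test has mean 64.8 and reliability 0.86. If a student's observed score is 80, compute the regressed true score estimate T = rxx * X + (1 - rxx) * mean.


T_est = rxx * X + (1 - rxx) * mean
T_est = 0.86 * 80 + 0.14 * 64.8
T_est = 68.8 + 9.072
T_est = 77.872

77.872


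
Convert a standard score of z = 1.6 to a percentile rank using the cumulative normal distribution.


CDF(z) = 0.5 * (1 + erf(z/sqrt(2)))
erf(1.1314) = 0.8904
CDF = 0.9452
Percentile rank = 0.9452 * 100 = 94.52

94.52


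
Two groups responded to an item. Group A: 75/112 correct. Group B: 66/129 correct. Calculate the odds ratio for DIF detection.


Odds_A = 75/37 = 2.027
Odds_B = 66/63 = 1.0476
OR = Odds_A / Odds_B = 2.027 / 1.0476
Exactly, OR = (75 * 63) / (37 * 66) = 4725 / 2442
OR = 1.9349

1.9349


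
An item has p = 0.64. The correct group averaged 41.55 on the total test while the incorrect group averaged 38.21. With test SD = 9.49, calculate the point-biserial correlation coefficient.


q = 1 - p = 0.36
rpb = ((M1 - M0) / SD) * sqrt(p * q)
rpb = ((41.55 - 38.21) / 9.49) * sqrt(0.64 * 0.36)
rpb = 0.1689

0.1689


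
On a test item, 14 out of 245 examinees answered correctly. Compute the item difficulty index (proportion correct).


Item difficulty p = number correct / total examinees
p = 14 / 245
p = 0.0571

0.0571


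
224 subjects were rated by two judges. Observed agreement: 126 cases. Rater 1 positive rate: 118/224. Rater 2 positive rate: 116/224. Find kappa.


P_o = 126/224 = 0.5625
P_e = (118*116 + 106*108) / 50176 = 0.500957
kappa = (P_o - P_e) / (1 - P_e)
kappa = (0.5625 - 0.500957) / (1 - 0.500957)
kappa = 0.1233

0.1233


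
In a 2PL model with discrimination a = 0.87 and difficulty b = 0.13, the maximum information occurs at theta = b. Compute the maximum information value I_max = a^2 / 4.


For 2PL, max info at theta = b = 0.13
I_max = a^2 / 4 = 0.87^2 / 4
= 0.7569 / 4
I_max = 0.1892

0.1892


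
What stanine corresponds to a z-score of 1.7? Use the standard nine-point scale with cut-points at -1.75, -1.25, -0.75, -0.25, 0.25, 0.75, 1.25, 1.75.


Stanine boundaries: [-1.75, -1.25, -0.75, -0.25, 0.25, 0.75, 1.25, 1.75]
z = 1.7
Check each boundary:
  z >= -1.75 -> could be stanine 2
  z >= -1.25 -> could be stanine 3
  z >= -0.75 -> could be stanine 4
  z >= -0.25 -> could be stanine 5
  z >= 0.25 -> could be stanine 6
  z >= 0.75 -> could be stanine 7
  z >= 1.25 -> could be stanine 8
  z < 1.75
Highest qualifying boundary gives stanine = 8

8


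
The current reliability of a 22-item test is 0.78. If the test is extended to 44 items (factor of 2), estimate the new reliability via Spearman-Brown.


r_new = (n * rxx) / (1 + (n-1) * rxx)
r_new = (2 * 0.78) / (1 + 1 * 0.78)
r_new = 1.56 / 1.78
r_new = 0.8764

0.8764


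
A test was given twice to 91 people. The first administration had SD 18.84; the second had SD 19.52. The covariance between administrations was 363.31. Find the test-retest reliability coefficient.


r = cov(X,Y) / (SD_X * SD_Y)
r = 363.31 / (18.84 * 19.52)
r = 363.31 / 367.7568
r = 0.9879

0.9879


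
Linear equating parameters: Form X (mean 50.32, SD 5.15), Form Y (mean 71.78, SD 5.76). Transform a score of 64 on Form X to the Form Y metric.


slope = SD_Y / SD_X = 5.76 / 5.15 ~ 1.1184
intercept = mean_Y - slope * mean_X = 71.78 - (5.76 / 5.15) * 50.32 ~ 15.4998
Y = slope * X + intercept. To avoid rounding drift from the rounded slope/intercept, evaluate the equivalent form Y = mean_Y + SD_Y * (X - mean_X) / SD_X at full precision:
Y = 71.78 + 5.76 * (64 - 50.32) / 5.15
Y = 71.78 + 5.76 * 13.68 / 5.15
Y = 71.78 + 78.7968 / 5.15
Y = 71.78 + 15.3003
Y = 87.0803

87.0803


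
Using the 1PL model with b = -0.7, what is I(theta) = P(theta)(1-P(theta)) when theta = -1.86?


P = 1/(1+exp(-(-1.86--0.7))) = 0.2387
I = P*(1-P) = 0.2387 * 0.7613
I = 0.1817

0.1817


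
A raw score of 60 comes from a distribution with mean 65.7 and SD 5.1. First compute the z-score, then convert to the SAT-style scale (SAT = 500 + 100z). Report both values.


z = (X - mean) / SD = (60 - 65.7) / 5.1
z = -5.7 / 5.1
z = -1.1176
SAT-scale = SAT = 500 + 100z
Carry z at full precision (z = -5.7 / 5.1) into the conversion:
SAT-scale = 500 + 100 * (-5.7 / 5.1) = 500 + -570 / 5.1
SAT-scale = 500 + -111.7647
SAT-scale = 388.2353

388.2353


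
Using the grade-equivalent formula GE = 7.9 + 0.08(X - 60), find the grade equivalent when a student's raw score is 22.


raw - median = 22 - 60 = -38
slope * diff = 0.08 * -38 = -3.04
GE = 7.9 + -3.04
GE = 4.86

4.86


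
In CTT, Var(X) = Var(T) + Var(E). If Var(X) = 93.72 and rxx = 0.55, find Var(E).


var_true = rxx * var_obs = 0.55 * 93.72 = 51.546
var_error = var_obs - var_true
var_error = 93.72 - 51.546
var_error = 42.174

42.174


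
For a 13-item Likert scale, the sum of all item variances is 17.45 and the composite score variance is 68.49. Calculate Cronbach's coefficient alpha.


alpha = (k/(k-1)) * (1 - sum(si^2)/s_total^2)
= (13/12) * (1 - 17.45/68.49)
alpha = 0.8073

0.8073


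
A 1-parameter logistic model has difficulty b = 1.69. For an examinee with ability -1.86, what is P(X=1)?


theta - b = -1.86 - 1.69 = -3.55
exp(-(theta - b)) = exp(3.55) = 34.8133
P = 1 / (1 + 34.8133)
P = 0.0279

0.0279


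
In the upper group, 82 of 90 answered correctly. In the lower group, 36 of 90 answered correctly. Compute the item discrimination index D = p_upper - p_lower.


p_upper = 82/90 = 0.9111
p_lower = 36/90 = 0.4
D = 0.9111 - 0.4 = 0.5111

0.5111


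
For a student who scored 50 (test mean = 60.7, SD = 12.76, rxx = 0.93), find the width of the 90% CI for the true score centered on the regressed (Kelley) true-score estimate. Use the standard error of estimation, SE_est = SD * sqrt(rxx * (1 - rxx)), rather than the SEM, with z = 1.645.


True score estimate = 0.93*50 + 0.07*60.7 = 50.749
SE_est = SD * sqrt(rxx * (1 - rxx)) = 12.76 * sqrt(0.93 * 0.07) = 12.76 * sqrt(0.0651) = 3.255676
CI = T_est +/- z * SE_est, so width = 2 * z * SE_est = 2 * 1.645 * 3.255676
Width = 10.7112

10.7112


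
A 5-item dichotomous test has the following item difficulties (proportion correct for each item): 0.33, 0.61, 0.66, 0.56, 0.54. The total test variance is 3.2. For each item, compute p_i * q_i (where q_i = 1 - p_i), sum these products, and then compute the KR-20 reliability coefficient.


For each item, compute p_i * q_i:
  Item 1: 0.33 * 0.67 = 0.2211
  Item 2: 0.61 * 0.39 = 0.2379
  Item 3: 0.66 * 0.34 = 0.2244
  Item 4: 0.56 * 0.44 = 0.2464
  Item 5: 0.54 * 0.46 = 0.2484
Sum(p_i * q_i) = 0.2211 + 0.2379 + 0.2244 + 0.2464 + 0.2484 = 1.1782
KR-20 = (k/(k-1)) * (1 - Sum(p_i*q_i) / Var_total)
= (5/4) * (1 - 1.1782/3.2)
= 1.25 * 0.6318
KR-20 = 0.7898

0.7898


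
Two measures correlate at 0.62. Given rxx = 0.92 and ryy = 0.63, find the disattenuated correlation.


r_corrected = rxy / sqrt(rxx * ryy)
= 0.62 / sqrt(0.92 * 0.63)
= 0.62 / sqrt(0.5796)
= 0.62 / 0.761315
r_corrected = 0.8144

0.8144


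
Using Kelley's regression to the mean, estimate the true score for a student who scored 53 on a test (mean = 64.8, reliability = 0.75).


T_est = rxx * X + (1 - rxx) * mean
T_est = 0.75 * 53 + 0.25 * 64.8
T_est = 39.75 + 16.2
T_est = 55.95

55.95


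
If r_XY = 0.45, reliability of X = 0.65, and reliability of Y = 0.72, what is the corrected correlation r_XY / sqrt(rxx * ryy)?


r_corrected = rxy / sqrt(rxx * ryy)
= 0.45 / sqrt(0.65 * 0.72)
= 0.45 / sqrt(0.468)
= 0.45 / 0.684105
r_corrected = 0.6578

0.6578


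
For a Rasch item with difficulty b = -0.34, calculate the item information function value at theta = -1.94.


P = 1/(1+exp(-(-1.94--0.34))) = 0.168
I = P*(1-P) = 0.168 * 0.832
I = 0.1398

0.1398


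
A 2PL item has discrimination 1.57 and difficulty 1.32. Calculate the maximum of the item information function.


For 2PL, max info at theta = b = 1.32
I_max = a^2 / 4 = 1.57^2 / 4
= 2.4649 / 4
I_max = 0.6162

0.6162


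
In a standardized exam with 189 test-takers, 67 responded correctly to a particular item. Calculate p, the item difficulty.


Item difficulty p = number correct / total examinees
p = 67 / 189
p = 0.3545

0.3545


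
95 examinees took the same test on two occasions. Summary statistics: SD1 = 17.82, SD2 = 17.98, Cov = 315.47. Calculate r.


r = cov(X,Y) / (SD_X * SD_Y)
r = 315.47 / (17.82 * 17.98)
r = 315.47 / 320.4036
r = 0.9846

0.9846


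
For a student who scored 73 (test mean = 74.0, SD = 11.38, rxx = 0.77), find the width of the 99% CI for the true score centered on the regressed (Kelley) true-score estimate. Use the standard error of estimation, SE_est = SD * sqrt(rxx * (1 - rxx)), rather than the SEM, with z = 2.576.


True score estimate = 0.77*73 + 0.23*74.0 = 73.23
SE_est = SD * sqrt(rxx * (1 - rxx)) = 11.38 * sqrt(0.77 * 0.23) = 11.38 * sqrt(0.1771) = 4.789074
CI = T_est +/- z * SE_est, so width = 2 * z * SE_est = 2 * 2.576 * 4.789074
Width = 24.6733

24.6733


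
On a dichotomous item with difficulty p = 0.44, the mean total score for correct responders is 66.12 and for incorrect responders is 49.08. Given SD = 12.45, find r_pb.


q = 1 - p = 0.56
rpb = ((M1 - M0) / SD) * sqrt(p * q)
rpb = ((66.12 - 49.08) / 12.45) * sqrt(0.44 * 0.56)
rpb = 0.6794

0.6794


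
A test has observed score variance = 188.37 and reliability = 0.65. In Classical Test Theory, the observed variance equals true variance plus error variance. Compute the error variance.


var_true = rxx * var_obs = 0.65 * 188.37 = 122.4405
var_error = var_obs - var_true
var_error = 188.37 - 122.4405
var_error = 65.9295

65.9295


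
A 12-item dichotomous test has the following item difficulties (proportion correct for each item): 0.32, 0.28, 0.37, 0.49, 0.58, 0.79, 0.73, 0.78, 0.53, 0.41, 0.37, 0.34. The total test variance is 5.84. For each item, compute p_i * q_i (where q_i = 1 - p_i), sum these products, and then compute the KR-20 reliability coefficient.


For each item, compute p_i * q_i:
  Item 1: 0.32 * 0.68 = 0.2176
  Item 2: 0.28 * 0.72 = 0.2016
  Item 3: 0.37 * 0.63 = 0.2331
  Item 4: 0.49 * 0.51 = 0.2499
  Item 5: 0.58 * 0.42 = 0.2436
  Item 6: 0.79 * 0.21 = 0.1659
  Item 7: 0.73 * 0.27 = 0.1971
  Item 8: 0.78 * 0.22 = 0.1716
  Item 9: 0.53 * 0.47 = 0.2491
  Item 10: 0.41 * 0.59 = 0.2419
  Item 11: 0.37 * 0.63 = 0.2331
  Item 12: 0.34 * 0.66 = 0.2244
Sum(p_i * q_i) = 0.2176 + 0.2016 + 0.2331 + 0.2499 + 0.2436 + 0.1659 + 0.1971 + 0.1716 + 0.2491 + 0.2419 + 0.2331 + 0.2244 = 2.6289
KR-20 = (k/(k-1)) * (1 - Sum(p_i*q_i) / Var_total)
= (12/11) * (1 - 2.6289/5.84)
= 1.0909 * 0.5498
KR-20 = 0.5998

0.5998


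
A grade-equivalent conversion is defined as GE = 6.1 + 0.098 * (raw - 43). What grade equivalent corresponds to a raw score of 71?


raw - median = 71 - 43 = 28
slope * diff = 0.098 * 28 = 2.744
GE = 6.1 + 2.744
GE = 8.844

8.844


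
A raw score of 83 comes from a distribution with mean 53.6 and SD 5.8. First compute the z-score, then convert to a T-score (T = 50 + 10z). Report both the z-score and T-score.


z = (X - mean) / SD = (83 - 53.6) / 5.8
z = 29.4 / 5.8
z = 5.069
T-score = T = 50 + 10z
Carry z at full precision (z = 29.4 / 5.8) into the conversion:
T-score = 50 + 10 * (29.4 / 5.8) = 50 + 294 / 5.8
T-score = 50 + 50.6897
T-score = 100.6897

100.6897


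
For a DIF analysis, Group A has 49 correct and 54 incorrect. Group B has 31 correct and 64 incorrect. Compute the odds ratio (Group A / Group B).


Odds_A = 49/54 = 0.9074
Odds_B = 31/64 = 0.4844
OR = Odds_A / Odds_B = 0.9074 / 0.4844
Exactly, OR = (49 * 64) / (54 * 31) = 3136 / 1674
OR = 1.8734

1.8734


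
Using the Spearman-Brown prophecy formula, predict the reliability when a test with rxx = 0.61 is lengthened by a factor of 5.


r_new = (n * rxx) / (1 + (n-1) * rxx)
r_new = (5 * 0.61) / (1 + 4 * 0.61)
r_new = 3.05 / 3.44
r_new = 0.8866

0.8866


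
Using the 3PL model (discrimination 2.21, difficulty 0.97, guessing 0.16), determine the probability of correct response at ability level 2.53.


logit = 2.21*(2.53 - 0.97) = 3.4476
P* = 1/(1 + exp(-3.4476)) = 0.9692
P = 0.16 + (1 - 0.16) * 0.9692
P = 0.9741

0.9741


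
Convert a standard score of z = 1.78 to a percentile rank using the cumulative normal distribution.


CDF(z) = 0.5 * (1 + erf(z/sqrt(2)))
erf(1.2587) = 0.9249
CDF = 0.9625
Percentile rank = 0.9625 * 100 = 96.25

96.25


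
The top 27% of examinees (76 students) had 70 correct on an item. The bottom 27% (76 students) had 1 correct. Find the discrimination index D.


p_upper = 70/76 = 0.9211
p_lower = 1/76 = 0.0132
D = 0.9211 - 0.0132 = 0.9079

0.9079


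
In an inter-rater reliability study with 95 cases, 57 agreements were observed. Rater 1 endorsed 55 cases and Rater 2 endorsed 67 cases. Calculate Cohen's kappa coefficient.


P_o = 57/95 = 0.6
P_e = (55*67 + 40*28) / 9025 = 0.53241
kappa = (P_o - P_e) / (1 - P_e)
kappa = (0.6 - 0.53241) / (1 - 0.53241)
kappa = 0.1445

0.1445


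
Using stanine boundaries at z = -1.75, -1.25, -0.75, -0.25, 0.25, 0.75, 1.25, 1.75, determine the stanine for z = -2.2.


Stanine boundaries: [-1.75, -1.25, -0.75, -0.25, 0.25, 0.75, 1.25, 1.75]
z = -2.2
Check each boundary:
  z < -1.75
  z < -1.25
  z < -0.75
  z < -0.25
  z < 0.25
  z < 0.75
  z < 1.25
  z < 1.75
Highest qualifying boundary gives stanine = 1

1


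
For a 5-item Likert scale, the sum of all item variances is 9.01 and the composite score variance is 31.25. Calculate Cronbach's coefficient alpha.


alpha = (k/(k-1)) * (1 - sum(si^2)/s_total^2)
= (5/4) * (1 - 9.01/31.25)
alpha = 0.8896

0.8896


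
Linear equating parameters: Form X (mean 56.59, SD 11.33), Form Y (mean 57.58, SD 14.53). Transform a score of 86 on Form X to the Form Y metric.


slope = SD_Y / SD_X = 14.53 / 11.33 ~ 1.2824
intercept = mean_Y - slope * mean_X = 57.58 - (14.53 / 11.33) * 56.59 ~ -14.9931
Y = slope * X + intercept. To avoid rounding drift from the rounded slope/intercept, evaluate the equivalent form Y = mean_Y + SD_Y * (X - mean_X) / SD_X at full precision:
Y = 57.58 + 14.53 * (86 - 56.59) / 11.33
Y = 57.58 + 14.53 * 29.41 / 11.33
Y = 57.58 + 427.3273 / 11.33
Y = 57.58 + 37.7164
Y = 95.2964

95.2964


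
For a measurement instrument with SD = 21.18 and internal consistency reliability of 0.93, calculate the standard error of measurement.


SEM = SD * sqrt(1 - rxx)
SEM = 21.18 * sqrt(1 - 0.93)
SEM = 21.18 * sqrt(0.07) = 21.18 * 0.264575
SEM = 5.6037

5.6037


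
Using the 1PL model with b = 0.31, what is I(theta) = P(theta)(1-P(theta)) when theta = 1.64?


P = 1/(1+exp(-(1.64-0.31))) = 0.7908
I = P*(1-P) = 0.7908 * 0.2092
I = 0.1654

0.1654


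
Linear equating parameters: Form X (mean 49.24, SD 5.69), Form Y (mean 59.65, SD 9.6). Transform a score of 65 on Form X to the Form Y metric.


slope = SD_Y / SD_X = 9.6 / 5.69 ~ 1.6872
intercept = mean_Y - slope * mean_X = 59.65 - (9.6 / 5.69) * 49.24 ~ -23.4263
Y = slope * X + intercept. To avoid rounding drift from the rounded slope/intercept, evaluate the equivalent form Y = mean_Y + SD_Y * (X - mean_X) / SD_X at full precision:
Y = 59.65 + 9.6 * (65 - 49.24) / 5.69
Y = 59.65 + 9.6 * 15.76 / 5.69
Y = 59.65 + 151.296 / 5.69
Y = 59.65 + 26.5898
Y = 86.2398

86.2398


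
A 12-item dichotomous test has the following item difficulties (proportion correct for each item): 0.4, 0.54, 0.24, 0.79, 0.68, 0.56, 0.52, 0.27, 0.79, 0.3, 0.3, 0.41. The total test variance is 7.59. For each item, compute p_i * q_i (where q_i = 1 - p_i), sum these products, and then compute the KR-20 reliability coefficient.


For each item, compute p_i * q_i:
  Item 1: 0.4 * 0.6 = 0.24
  Item 2: 0.54 * 0.46 = 0.2484
  Item 3: 0.24 * 0.76 = 0.1824
  Item 4: 0.79 * 0.21 = 0.1659
  Item 5: 0.68 * 0.32 = 0.2176
  Item 6: 0.56 * 0.44 = 0.2464
  Item 7: 0.52 * 0.48 = 0.2496
  Item 8: 0.27 * 0.73 = 0.1971
  Item 9: 0.79 * 0.21 = 0.1659
  Item 10: 0.3 * 0.7 = 0.21
  Item 11: 0.3 * 0.7 = 0.21
  Item 12: 0.41 * 0.59 = 0.2419
Sum(p_i * q_i) = 0.24 + 0.2484 + 0.1824 + 0.1659 + 0.2176 + 0.2464 + 0.2496 + 0.1971 + 0.1659 + 0.21 + 0.21 + 0.2419 = 2.5752
KR-20 = (k/(k-1)) * (1 - Sum(p_i*q_i) / Var_total)
= (12/11) * (1 - 2.5752/7.59)
= 1.0909 * 0.6607
KR-20 = 0.7208

0.7208


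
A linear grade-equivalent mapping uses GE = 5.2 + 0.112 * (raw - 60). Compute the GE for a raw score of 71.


raw - median = 71 - 60 = 11
slope * diff = 0.112 * 11 = 1.232
GE = 5.2 + 1.232
GE = 6.432

6.432


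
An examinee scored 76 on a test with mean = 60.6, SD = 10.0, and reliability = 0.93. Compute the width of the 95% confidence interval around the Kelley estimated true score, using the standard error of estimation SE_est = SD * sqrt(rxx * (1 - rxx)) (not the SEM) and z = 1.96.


True score estimate = 0.93*76 + 0.07*60.6 = 74.922
SE_est = SD * sqrt(rxx * (1 - rxx)) = 10.0 * sqrt(0.93 * 0.07) = 10.0 * sqrt(0.0651) = 2.55147
CI = T_est +/- z * SE_est, so width = 2 * z * SE_est = 2 * 1.96 * 2.55147
Width = 10.0018

10.0018


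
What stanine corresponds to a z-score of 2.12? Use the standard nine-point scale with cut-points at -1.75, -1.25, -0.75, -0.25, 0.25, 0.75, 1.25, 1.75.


Stanine boundaries: [-1.75, -1.25, -0.75, -0.25, 0.25, 0.75, 1.25, 1.75]
z = 2.12
Check each boundary:
  z >= -1.75 -> could be stanine 2
  z >= -1.25 -> could be stanine 3
  z >= -0.75 -> could be stanine 4
  z >= -0.25 -> could be stanine 5
  z >= 0.25 -> could be stanine 6
  z >= 0.75 -> could be stanine 7
  z >= 1.25 -> could be stanine 8
  z >= 1.75 -> could be stanine 9
Highest qualifying boundary gives stanine = 9

9


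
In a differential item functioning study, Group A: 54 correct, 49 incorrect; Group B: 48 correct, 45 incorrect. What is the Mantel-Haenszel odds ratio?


Odds_A = 54/49 = 1.102
Odds_B = 48/45 = 1.0667
OR = Odds_A / Odds_B = 1.102 / 1.0667
Exactly, OR = (54 * 45) / (49 * 48) = 2430 / 2352
OR = 1.0332

1.0332


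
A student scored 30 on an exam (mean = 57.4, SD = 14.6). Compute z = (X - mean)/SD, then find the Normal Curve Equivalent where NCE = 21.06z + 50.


z = (X - mean) / SD = (30 - 57.4) / 14.6
z = -27.4 / 14.6
z = -1.8767
NCE = NCE = 21.06z + 50
Carry z at full precision (z = -27.4 / 14.6) into the conversion:
NCE = 21.06 * (-27.4 / 14.6) + 50 = -577.044 / 14.6 + 50
NCE = -39.5236 + 50
NCE = 10.4764

10.4764


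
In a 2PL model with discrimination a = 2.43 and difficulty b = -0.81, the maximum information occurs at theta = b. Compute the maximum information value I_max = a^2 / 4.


For 2PL, max info at theta = b = -0.81
I_max = a^2 / 4 = 2.43^2 / 4
= 5.9049 / 4
I_max = 1.4762

1.4762


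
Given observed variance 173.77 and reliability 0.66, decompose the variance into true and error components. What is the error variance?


var_true = rxx * var_obs = 0.66 * 173.77 = 114.6882
var_error = var_obs - var_true
var_error = 173.77 - 114.6882
var_error = 59.0818

59.0818


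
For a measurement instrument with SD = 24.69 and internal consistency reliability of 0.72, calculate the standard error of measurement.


SEM = SD * sqrt(1 - rxx)
SEM = 24.69 * sqrt(1 - 0.72)
SEM = 24.69 * sqrt(0.28) = 24.69 * 0.52915
SEM = 13.0647

13.0647


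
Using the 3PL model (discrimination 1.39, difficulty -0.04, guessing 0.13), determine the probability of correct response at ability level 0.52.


logit = 1.39*(0.52 - -0.04) = 0.7784
P* = 1/(1 + exp(-0.7784)) = 0.6853
P = 0.13 + (1 - 0.13) * 0.6853
P = 0.7262

0.7262


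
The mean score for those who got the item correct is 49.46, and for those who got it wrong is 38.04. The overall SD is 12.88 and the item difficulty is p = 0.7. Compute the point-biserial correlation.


q = 1 - p = 0.3
rpb = ((M1 - M0) / SD) * sqrt(p * q)
rpb = ((49.46 - 38.04) / 12.88) * sqrt(0.7 * 0.3)
rpb = 0.4063

0.4063


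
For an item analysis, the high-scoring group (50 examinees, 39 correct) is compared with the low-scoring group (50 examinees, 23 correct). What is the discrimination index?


p_upper = 39/50 = 0.78
p_lower = 23/50 = 0.46
D = 0.78 - 0.46 = 0.32

0.32


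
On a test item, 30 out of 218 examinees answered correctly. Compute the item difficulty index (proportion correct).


Item difficulty p = number correct / total examinees
p = 30 / 218
p = 0.1376

0.1376


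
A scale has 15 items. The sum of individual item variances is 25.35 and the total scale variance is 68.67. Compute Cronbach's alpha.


alpha = (k/(k-1)) * (1 - sum(si^2)/s_total^2)
= (15/14) * (1 - 25.35/68.67)
alpha = 0.6759

0.6759


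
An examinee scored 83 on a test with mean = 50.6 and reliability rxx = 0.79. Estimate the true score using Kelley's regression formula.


T_est = rxx * X + (1 - rxx) * mean
T_est = 0.79 * 83 + 0.21 * 50.6
T_est = 65.57 + 10.626
T_est = 76.196

76.196


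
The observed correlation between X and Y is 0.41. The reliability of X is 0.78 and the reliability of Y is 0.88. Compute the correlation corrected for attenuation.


r_corrected = rxy / sqrt(rxx * ryy)
= 0.41 / sqrt(0.78 * 0.88)
= 0.41 / sqrt(0.6864)
= 0.41 / 0.828493
r_corrected = 0.4949

0.4949


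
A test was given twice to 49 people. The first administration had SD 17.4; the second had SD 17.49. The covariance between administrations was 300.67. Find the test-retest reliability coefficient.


r = cov(X,Y) / (SD_X * SD_Y)
r = 300.67 / (17.4 * 17.49)
r = 300.67 / 304.326
r = 0.988

0.988


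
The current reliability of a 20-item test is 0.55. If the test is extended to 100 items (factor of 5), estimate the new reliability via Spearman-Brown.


r_new = (n * rxx) / (1 + (n-1) * rxx)
r_new = (5 * 0.55) / (1 + 4 * 0.55)
r_new = 2.75 / 3.2
r_new = 0.8594

0.8594


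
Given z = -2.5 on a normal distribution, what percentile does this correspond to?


CDF(z) = 0.5 * (1 + erf(z/sqrt(2)))
erf(-1.7678) = -0.9876
CDF = 0.0062
Percentile rank = 0.0062 * 100 = 0.62

0.62


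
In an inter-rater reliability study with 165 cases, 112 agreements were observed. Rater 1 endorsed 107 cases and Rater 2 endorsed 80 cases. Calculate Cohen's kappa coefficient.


P_o = 112/165 = 0.678788
P_e = (107*80 + 58*85) / 27225 = 0.4955
kappa = (P_o - P_e) / (1 - P_e)
kappa = (0.678788 - 0.4955) / (1 - 0.4955)
kappa = 0.3633

0.3633


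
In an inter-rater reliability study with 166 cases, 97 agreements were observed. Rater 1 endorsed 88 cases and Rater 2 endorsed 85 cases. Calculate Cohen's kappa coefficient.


P_o = 97/166 = 0.584337
P_e = (88*85 + 78*81) / 27556 = 0.500726
kappa = (P_o - P_e) / (1 - P_e)
kappa = (0.584337 - 0.500726) / (1 - 0.500726)
kappa = 0.1675

0.1675


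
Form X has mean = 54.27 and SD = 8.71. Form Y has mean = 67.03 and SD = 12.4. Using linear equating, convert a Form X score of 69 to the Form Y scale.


slope = SD_Y / SD_X = 12.4 / 8.71 ~ 1.4237
intercept = mean_Y - slope * mean_X = 67.03 - (12.4 / 8.71) * 54.27 ~ -10.2315
Y = slope * X + intercept. To avoid rounding drift from the rounded slope/intercept, evaluate the equivalent form Y = mean_Y + SD_Y * (X - mean_X) / SD_X at full precision:
Y = 67.03 + 12.4 * (69 - 54.27) / 8.71
Y = 67.03 + 12.4 * 14.73 / 8.71
Y = 67.03 + 182.652 / 8.71
Y = 67.03 + 20.9704
Y = 88.0004

88.0004


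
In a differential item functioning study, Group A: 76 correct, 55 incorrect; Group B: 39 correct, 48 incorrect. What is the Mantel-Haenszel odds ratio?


Odds_A = 76/55 = 1.3818
Odds_B = 39/48 = 0.8125
OR = Odds_A / Odds_B = 1.3818 / 0.8125
Exactly, OR = (76 * 48) / (55 * 39) = 3648 / 2145
OR = 1.7007

1.7007


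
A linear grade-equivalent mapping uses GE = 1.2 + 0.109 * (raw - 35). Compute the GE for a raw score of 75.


raw - median = 75 - 35 = 40
slope * diff = 0.109 * 40 = 4.36
GE = 1.2 + 4.36
GE = 5.56

5.56


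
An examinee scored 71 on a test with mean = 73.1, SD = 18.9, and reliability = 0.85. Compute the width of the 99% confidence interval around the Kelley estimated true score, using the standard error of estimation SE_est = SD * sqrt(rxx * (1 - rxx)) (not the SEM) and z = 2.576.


True score estimate = 0.85*71 + 0.15*73.1 = 71.315
SE_est = SD * sqrt(rxx * (1 - rxx)) = 18.9 * sqrt(0.85 * 0.15) = 18.9 * sqrt(0.1275) = 6.74865
CI = T_est +/- z * SE_est, so width = 2 * z * SE_est = 2 * 2.576 * 6.74865
Width = 34.769

34.769


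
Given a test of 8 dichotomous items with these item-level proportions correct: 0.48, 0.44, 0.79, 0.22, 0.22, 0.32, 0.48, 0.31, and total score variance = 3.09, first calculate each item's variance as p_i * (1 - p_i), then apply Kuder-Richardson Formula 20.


For each item, compute p_i * q_i:
  Item 1: 0.48 * 0.52 = 0.2496
  Item 2: 0.44 * 0.56 = 0.2464
  Item 3: 0.79 * 0.21 = 0.1659
  Item 4: 0.22 * 0.78 = 0.1716
  Item 5: 0.22 * 0.78 = 0.1716
  Item 6: 0.32 * 0.68 = 0.2176
  Item 7: 0.48 * 0.52 = 0.2496
  Item 8: 0.31 * 0.69 = 0.2139
Sum(p_i * q_i) = 0.2496 + 0.2464 + 0.1659 + 0.1716 + 0.1716 + 0.2176 + 0.2496 + 0.2139 = 1.6862
KR-20 = (k/(k-1)) * (1 - Sum(p_i*q_i) / Var_total)
= (8/7) * (1 - 1.6862/3.09)
= 1.1429 * 0.4543
KR-20 = 0.5192

0.5192


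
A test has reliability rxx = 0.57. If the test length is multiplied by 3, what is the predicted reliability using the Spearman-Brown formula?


r_new = (n * rxx) / (1 + (n-1) * rxx)
r_new = (3 * 0.57) / (1 + 2 * 0.57)
r_new = 1.71 / 2.14
r_new = 0.7991

0.7991


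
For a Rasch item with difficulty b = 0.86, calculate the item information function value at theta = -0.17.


P = 1/(1+exp(-(-0.17-0.86))) = 0.2631
I = P*(1-P) = 0.2631 * 0.7369
I = 0.1939

0.1939


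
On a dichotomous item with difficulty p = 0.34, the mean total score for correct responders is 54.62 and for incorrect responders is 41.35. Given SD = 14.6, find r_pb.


q = 1 - p = 0.66
rpb = ((M1 - M0) / SD) * sqrt(p * q)
rpb = ((54.62 - 41.35) / 14.6) * sqrt(0.34 * 0.66)
rpb = 0.4306

0.4306


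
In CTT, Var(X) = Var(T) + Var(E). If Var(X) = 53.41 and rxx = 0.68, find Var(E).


var_true = rxx * var_obs = 0.68 * 53.41 = 36.3188
var_error = var_obs - var_true
var_error = 53.41 - 36.3188
var_error = 17.0912

17.0912


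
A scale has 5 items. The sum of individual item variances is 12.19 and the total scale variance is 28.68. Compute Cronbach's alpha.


alpha = (k/(k-1)) * (1 - sum(si^2)/s_total^2)
= (5/4) * (1 - 12.19/28.68)
alpha = 0.7187

0.7187


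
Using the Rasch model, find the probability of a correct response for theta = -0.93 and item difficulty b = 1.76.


theta - b = -0.93 - 1.76 = -2.69
exp(-(theta - b)) = exp(2.69) = 14.7317
P = 1 / (1 + 14.7317)
P = 0.0636

0.0636


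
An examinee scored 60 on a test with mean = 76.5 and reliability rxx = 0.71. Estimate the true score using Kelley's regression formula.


T_est = rxx * X + (1 - rxx) * mean
T_est = 0.71 * 60 + 0.29 * 76.5
T_est = 42.6 + 22.185
T_est = 64.785

64.785


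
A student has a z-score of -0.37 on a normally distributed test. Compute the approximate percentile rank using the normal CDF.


CDF(z) = 0.5 * (1 + erf(z/sqrt(2)))
erf(-0.2616) = -0.2886
CDF = 0.3557
Percentile rank = 0.3557 * 100 = 35.57

35.57


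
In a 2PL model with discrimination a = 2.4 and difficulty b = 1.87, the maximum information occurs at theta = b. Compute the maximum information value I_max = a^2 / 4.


For 2PL, max info at theta = b = 1.87
I_max = a^2 / 4 = 2.4^2 / 4
= 5.76 / 4
I_max = 1.44

1.44


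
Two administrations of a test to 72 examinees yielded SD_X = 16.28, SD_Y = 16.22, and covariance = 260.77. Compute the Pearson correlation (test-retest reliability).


r = cov(X,Y) / (SD_X * SD_Y)
r = 260.77 / (16.28 * 16.22)
r = 260.77 / 264.0616
r = 0.9875

0.9875


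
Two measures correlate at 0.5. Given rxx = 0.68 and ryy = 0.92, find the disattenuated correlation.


r_corrected = rxy / sqrt(rxx * ryy)
= 0.5 / sqrt(0.68 * 0.92)
= 0.5 / sqrt(0.6256)
= 0.5 / 0.790949
r_corrected = 0.6322

0.6322


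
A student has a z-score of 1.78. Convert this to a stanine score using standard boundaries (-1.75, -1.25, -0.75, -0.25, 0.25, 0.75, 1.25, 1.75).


Stanine boundaries: [-1.75, -1.25, -0.75, -0.25, 0.25, 0.75, 1.25, 1.75]
z = 1.78
Check each boundary:
  z >= -1.75 -> could be stanine 2
  z >= -1.25 -> could be stanine 3
  z >= -0.75 -> could be stanine 4
  z >= -0.25 -> could be stanine 5
  z >= 0.25 -> could be stanine 6
  z >= 0.75 -> could be stanine 7
  z >= 1.25 -> could be stanine 8
  z >= 1.75 -> could be stanine 9
Highest qualifying boundary gives stanine = 9

9


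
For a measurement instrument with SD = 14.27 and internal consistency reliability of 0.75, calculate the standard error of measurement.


SEM = SD * sqrt(1 - rxx)
SEM = 14.27 * sqrt(1 - 0.75)
SEM = 14.27 * sqrt(0.25) = 14.27 * 0.5
SEM = 7.135

7.135


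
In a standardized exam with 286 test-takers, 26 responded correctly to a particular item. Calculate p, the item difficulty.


Item difficulty p = number correct / total examinees
p = 26 / 286
p = 0.0909

0.0909


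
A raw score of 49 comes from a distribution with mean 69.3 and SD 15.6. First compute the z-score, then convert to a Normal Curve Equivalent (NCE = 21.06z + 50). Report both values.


z = (X - mean) / SD = (49 - 69.3) / 15.6
z = -20.3 / 15.6
z = -1.3013
NCE = NCE = 21.06z + 50
Carry z at full precision (z = -20.3 / 15.6) into the conversion:
NCE = 21.06 * (-20.3 / 15.6) + 50 = -427.518 / 15.6 + 50
NCE = -27.405 + 50
NCE = 22.595

22.595


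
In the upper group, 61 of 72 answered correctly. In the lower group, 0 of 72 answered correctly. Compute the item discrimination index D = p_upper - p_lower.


p_upper = 61/72 = 0.8472
p_lower = 0/72 = 0.0
D = 0.8472 - 0.0 = 0.8472

0.8472


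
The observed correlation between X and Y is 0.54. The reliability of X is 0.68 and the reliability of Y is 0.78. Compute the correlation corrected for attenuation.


r_corrected = rxy / sqrt(rxx * ryy)
= 0.54 / sqrt(0.68 * 0.78)
= 0.54 / sqrt(0.5304)
= 0.54 / 0.728286
r_corrected = 0.7415

0.7415


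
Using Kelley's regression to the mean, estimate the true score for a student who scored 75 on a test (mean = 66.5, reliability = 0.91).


T_est = rxx * X + (1 - rxx) * mean
T_est = 0.91 * 75 + 0.09 * 66.5
T_est = 68.25 + 5.985
T_est = 74.235

74.235


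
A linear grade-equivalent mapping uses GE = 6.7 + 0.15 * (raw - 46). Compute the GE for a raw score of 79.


raw - median = 79 - 46 = 33
slope * diff = 0.15 * 33 = 4.95
GE = 6.7 + 4.95
GE = 11.65

11.65


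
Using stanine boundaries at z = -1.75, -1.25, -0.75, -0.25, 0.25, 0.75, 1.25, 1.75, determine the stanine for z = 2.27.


Stanine boundaries: [-1.75, -1.25, -0.75, -0.25, 0.25, 0.75, 1.25, 1.75]
z = 2.27
Check each boundary:
  z >= -1.75 -> could be stanine 2
  z >= -1.25 -> could be stanine 3
  z >= -0.75 -> could be stanine 4
  z >= -0.25 -> could be stanine 5
  z >= 0.25 -> could be stanine 6
  z >= 0.75 -> could be stanine 7
  z >= 1.25 -> could be stanine 8
  z >= 1.75 -> could be stanine 9
Highest qualifying boundary gives stanine = 9

9


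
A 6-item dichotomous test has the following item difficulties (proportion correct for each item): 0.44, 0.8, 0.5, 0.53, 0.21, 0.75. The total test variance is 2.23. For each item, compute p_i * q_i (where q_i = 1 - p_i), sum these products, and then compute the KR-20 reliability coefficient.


For each item, compute p_i * q_i:
  Item 1: 0.44 * 0.56 = 0.2464
  Item 2: 0.8 * 0.2 = 0.16
  Item 3: 0.5 * 0.5 = 0.25
  Item 4: 0.53 * 0.47 = 0.2491
  Item 5: 0.21 * 0.79 = 0.1659
  Item 6: 0.75 * 0.25 = 0.1875
Sum(p_i * q_i) = 0.2464 + 0.16 + 0.25 + 0.2491 + 0.1659 + 0.1875 = 1.2589
KR-20 = (k/(k-1)) * (1 - Sum(p_i*q_i) / Var_total)
= (6/5) * (1 - 1.2589/2.23)
= 1.2 * 0.4355
KR-20 = 0.5226

0.5226


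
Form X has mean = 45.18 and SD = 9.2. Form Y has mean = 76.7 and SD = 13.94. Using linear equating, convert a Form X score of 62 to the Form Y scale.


slope = SD_Y / SD_X = 13.94 / 9.2 ~ 1.5152
intercept = mean_Y - slope * mean_X = 76.7 - (13.94 / 9.2) * 45.18 ~ 8.2425
Y = slope * X + intercept. To avoid rounding drift from the rounded slope/intercept, evaluate the equivalent form Y = mean_Y + SD_Y * (X - mean_X) / SD_X at full precision:
Y = 76.7 + 13.94 * (62 - 45.18) / 9.2
Y = 76.7 + 13.94 * 16.82 / 9.2
Y = 76.7 + 234.4708 / 9.2
Y = 76.7 + 25.486
Y = 102.186

102.186


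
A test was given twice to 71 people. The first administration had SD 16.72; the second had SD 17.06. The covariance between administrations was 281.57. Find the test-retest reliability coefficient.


r = cov(X,Y) / (SD_X * SD_Y)
r = 281.57 / (16.72 * 17.06)
r = 281.57 / 285.2432
r = 0.9871

0.9871


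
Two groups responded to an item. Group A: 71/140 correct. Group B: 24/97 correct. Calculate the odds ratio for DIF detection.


Odds_A = 71/69 = 1.029
Odds_B = 24/73 = 0.3288
OR = Odds_A / Odds_B = 1.029 / 0.3288
Exactly, OR = (71 * 73) / (69 * 24) = 5183 / 1656
OR = 3.1298

3.1298


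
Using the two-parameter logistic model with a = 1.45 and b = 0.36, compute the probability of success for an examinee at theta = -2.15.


a*(theta - b) = 1.45 * (-2.15 - 0.36) = -3.6395
exp(--3.6395) = 38.0728
P = 1 / (1 + 38.0728)
P = 0.0256

0.0256


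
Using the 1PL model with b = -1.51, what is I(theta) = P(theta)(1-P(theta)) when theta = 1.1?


P = 1/(1+exp(-(1.1--1.51))) = 0.9315
I = P*(1-P) = 0.9315 * 0.0685
I = 0.0638

0.0638


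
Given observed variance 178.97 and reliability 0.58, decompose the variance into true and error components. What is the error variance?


var_true = rxx * var_obs = 0.58 * 178.97 = 103.8026
var_error = var_obs - var_true
var_error = 178.97 - 103.8026
var_error = 75.1674

75.1674


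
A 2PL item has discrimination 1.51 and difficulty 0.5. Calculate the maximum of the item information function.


For 2PL, max info at theta = b = 0.5
I_max = a^2 / 4 = 1.51^2 / 4
= 2.2801 / 4
I_max = 0.57

0.57


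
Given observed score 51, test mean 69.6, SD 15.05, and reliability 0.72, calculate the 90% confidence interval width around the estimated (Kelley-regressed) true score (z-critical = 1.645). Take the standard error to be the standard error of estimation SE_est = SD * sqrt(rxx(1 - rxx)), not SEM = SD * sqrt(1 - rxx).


True score estimate = 0.72*51 + 0.28*69.6 = 56.208
SE_est = SD * sqrt(rxx * (1 - rxx)) = 15.05 * sqrt(0.72 * 0.28) = 15.05 * sqrt(0.2016) = 6.757433
CI = T_est +/- z * SE_est, so width = 2 * z * SE_est = 2 * 1.645 * 6.757433
Width = 22.232

22.232


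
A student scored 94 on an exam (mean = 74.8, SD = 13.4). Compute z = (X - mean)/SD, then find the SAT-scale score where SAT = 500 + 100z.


z = (X - mean) / SD = (94 - 74.8) / 13.4
z = 19.2 / 13.4
z = 1.4328
SAT-scale = SAT = 500 + 100z
Carry z at full precision (z = 19.2 / 13.4) into the conversion:
SAT-scale = 500 + 100 * (19.2 / 13.4) = 500 + 1920 / 13.4
SAT-scale = 500 + 143.2836
SAT-scale = 643.2836

643.2836


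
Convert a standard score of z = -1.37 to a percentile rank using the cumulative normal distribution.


CDF(z) = 0.5 * (1 + erf(z/sqrt(2)))
erf(-0.9687) = -0.8293
CDF = 0.0853
Percentile rank = 0.0853 * 100 = 8.53

8.53


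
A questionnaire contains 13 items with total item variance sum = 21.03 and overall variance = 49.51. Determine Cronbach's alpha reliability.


alpha = (k/(k-1)) * (1 - sum(si^2)/s_total^2)
= (13/12) * (1 - 21.03/49.51)
alpha = 0.6232

0.6232


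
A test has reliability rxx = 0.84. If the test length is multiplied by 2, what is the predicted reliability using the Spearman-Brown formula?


r_new = (n * rxx) / (1 + (n-1) * rxx)
r_new = (2 * 0.84) / (1 + 1 * 0.84)
r_new = 1.68 / 1.84
r_new = 0.913

0.913


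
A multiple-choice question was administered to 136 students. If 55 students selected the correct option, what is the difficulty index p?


Item difficulty p = number correct / total examinees
p = 55 / 136
p = 0.4044

0.4044


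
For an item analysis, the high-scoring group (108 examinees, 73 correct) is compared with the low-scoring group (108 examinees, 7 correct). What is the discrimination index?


p_upper = 73/108 = 0.6759
p_lower = 7/108 = 0.0648
D = 0.6759 - 0.0648 = 0.6111

0.6111


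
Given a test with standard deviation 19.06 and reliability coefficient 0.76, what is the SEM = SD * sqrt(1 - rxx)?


SEM = SD * sqrt(1 - rxx)
SEM = 19.06 * sqrt(1 - 0.76)
SEM = 19.06 * sqrt(0.24) = 19.06 * 0.489898
SEM = 9.3375

9.3375


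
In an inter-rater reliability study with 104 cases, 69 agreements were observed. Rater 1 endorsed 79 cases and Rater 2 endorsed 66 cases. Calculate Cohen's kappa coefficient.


P_o = 69/104 = 0.663462
P_e = (79*66 + 25*38) / 10816 = 0.569896
kappa = (P_o - P_e) / (1 - P_e)
kappa = (0.663462 - 0.569896) / (1 - 0.569896)
kappa = 0.2175

0.2175


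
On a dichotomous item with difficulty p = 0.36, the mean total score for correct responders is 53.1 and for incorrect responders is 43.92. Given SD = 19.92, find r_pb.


q = 1 - p = 0.64
rpb = ((M1 - M0) / SD) * sqrt(p * q)
rpb = ((53.1 - 43.92) / 19.92) * sqrt(0.36 * 0.64)
rpb = 0.2212

0.2212
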